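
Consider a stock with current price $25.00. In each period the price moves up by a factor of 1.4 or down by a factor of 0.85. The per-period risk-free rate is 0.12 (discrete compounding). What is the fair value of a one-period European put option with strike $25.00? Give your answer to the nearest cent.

$1.70

Risk-neutral probability p = (1 + 0.12 − 0.85)/(1.4 − 0.85) = 0.2700/0.5500 = 0.4909
Terminal stock prices: S_u = 35, S_d = 21.25
Terminal payoffs (K − S): max(-10, 0) = 0, max(3.75, 0) = 3.75
Node 0 (S = 25): V_0 = 1/1.12·[0.4909·0.0000 + 0.5091·3.7500] = 1.7045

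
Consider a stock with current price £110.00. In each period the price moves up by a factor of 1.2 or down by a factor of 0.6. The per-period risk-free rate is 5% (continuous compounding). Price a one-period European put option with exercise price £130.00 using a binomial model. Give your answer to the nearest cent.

Risk-neutral probability p = (e^0.05 − 0.6)/(1.2 − 0.6) = 0.4513/0.6000 = 0.7521
Terminal stock prices: S_u = 132, S_d = 66
Terminal payoffs (K − S): max(-2, 0) = 0, max(64, 0) = 64
Node 0 (S = 110): V_0 = e^(−0.05)·[0.7521·0.0000 + 0.2479·64.0000] = 15.0907

£15.09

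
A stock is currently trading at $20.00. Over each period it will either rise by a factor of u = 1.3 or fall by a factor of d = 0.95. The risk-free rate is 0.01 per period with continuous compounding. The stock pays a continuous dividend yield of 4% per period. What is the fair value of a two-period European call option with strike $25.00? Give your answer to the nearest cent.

Per-period risk-free factor R = e^0.01 = 1.0101; dividend-adjusted growth = e^(0.01−0.04) = 0.9704.
Risk-neutral probability p = (0.9704 − 0.95)/(1.3 − 0.95) = 0.0204/0.3500 = 0.0584
Terminal stock prices: S_uu = 33.8, S_ud = 24.7, S_dd = 18.05
Terminal payoffs (S − K): max(8.8, 0) = 8.8, max(-0.3, 0) = 0, max(-6.95, 0) = 0
Node u (S = 26): V_u = e^(−0.01)·[0.0584·8.8000 + 0.9416·0.0000] = 0.5089
Node d (S = 19): V_d = e^(−0.01)·[0.0584·0.0000 + 0.9416·0.0000] = 0.0000
Node 0 (S = 20): V_0 = e^(−0.01)·[0.0584·0.5089 + 0.9416·0.0000] = 0.0294

$0.03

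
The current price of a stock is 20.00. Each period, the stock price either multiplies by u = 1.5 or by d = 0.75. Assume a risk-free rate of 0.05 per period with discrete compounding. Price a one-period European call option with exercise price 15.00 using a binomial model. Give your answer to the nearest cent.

5.71

Risk-neutral probability p = (1 + 0.05 − 0.75)/(1.5 − 0.75) = 0.3000/0.7500 = 0.4000
Terminal stock prices: S_u = 30, S_d = 15
Terminal payoffs (S − K): max(15, 0) = 15, max(0, 0) = 0
Node 0 (S = 20): V_0 = 1/1.05·[0.4000·15.0000 + 0.6000·0.0000] = 5.7143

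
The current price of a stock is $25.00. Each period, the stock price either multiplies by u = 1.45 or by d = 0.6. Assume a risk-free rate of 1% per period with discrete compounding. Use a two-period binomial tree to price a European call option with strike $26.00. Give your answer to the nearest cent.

Risk-neutral probability p = (1 + 0.01 − 0.6)/(1.45 − 0.6) = 0.4100/0.8500 = 0.4824
Terminal stock prices: S_uu = 52.56, S_ud = 21.75, S_dd = 9
Terminal payoffs (S − K): max(26.56, 0) = 26.56, max(-4.25, 0) = 0, max(-17, 0) = 0
Node u (S = 36.25): V_u = 1/1.01·[0.4824·26.5625 + 0.5176·0.0000] = 12.6856
Node d (S = 15): V_d = 1/1.01·[0.4824·0.0000 + 0.5176·0.0000] = 0.0000
Node 0 (S = 25): V_0 = 1/1.01·[0.4824·12.6856 + 0.5176·0.0000] = 6.0584

$6.06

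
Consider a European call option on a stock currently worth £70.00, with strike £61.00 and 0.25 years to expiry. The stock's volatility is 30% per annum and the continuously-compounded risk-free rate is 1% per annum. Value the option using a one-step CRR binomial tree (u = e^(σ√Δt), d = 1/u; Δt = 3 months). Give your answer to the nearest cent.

£9.55

CRR parameters: u = e^(σ√Δt) = e^(0.3·√0.25) = 1.1618, d = 1/u = 0.8607
Per-period rate: rΔt = 0.01·0.25 = 0.0025, so R = e^0.0025 = 1.0025
Risk-neutral probability p = (e^0.0025 − 0.8607)/(1.1618 − 0.8607) = 0.1418/0.3011 = 0.4709
Terminal stock prices: S_u = 81.33, S_d = 60.25
Terminal payoffs (S − K): max(20.33, 0) = 20.33, max(-0.7504, 0) = 0
Node 0 (S = 70): V_0 = e^(−0.0025)·[0.4709·20.3284 + 0.5291·0.0000] = 9.5484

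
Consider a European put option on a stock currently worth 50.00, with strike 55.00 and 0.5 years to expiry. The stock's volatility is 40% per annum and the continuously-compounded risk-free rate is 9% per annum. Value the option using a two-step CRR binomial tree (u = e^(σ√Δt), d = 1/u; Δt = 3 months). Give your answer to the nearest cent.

7.39

CRR parameters: u = e^(σ√Δt) = e^(0.4·√0.25) = 1.2214, d = 1/u = 0.8187
Per-period rate: rΔt = 0.09·0.25 = 0.0225, so R = e^0.0225 = 1.0228
Risk-neutral probability p = (e^0.0225 − 0.8187)/(1.2214 − 0.8187) = 0.2040/0.4027 = 0.5067
Terminal stock prices: S_uu = 74.59, S_ud = 50, S_dd = 33.52
Terminal payoffs (K − S): max(-19.59, 0) = 0, max(5, 0) = 5, max(21.48, 0) = 21.48
Node u (S = 61.07): V_u = e^(−0.0225)·[0.5067·0.0000 + 0.4933·5.0000] = 2.4117
Node d (S = 40.94): V_d = e^(−0.0225)·[0.5067·5.0000 + 0.4933·21.4840] = 12.8398
Node 0 (S = 50): V_0 = e^(−0.0225)·[0.5067·2.4117 + 0.4933·12.8398] = 7.3880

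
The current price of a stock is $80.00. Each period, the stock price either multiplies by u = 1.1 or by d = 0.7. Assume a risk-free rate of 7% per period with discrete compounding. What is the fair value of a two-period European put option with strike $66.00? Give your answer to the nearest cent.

$0.66

Risk-neutral probability p = (1 + 0.07 − 0.7)/(1.1 − 0.7) = 0.3700/0.4000 = 0.9250
Terminal stock prices: S_uu = 96.8, S_ud = 61.6, S_dd = 39.2
Terminal payoffs (K − S): max(-30.8, 0) = 0, max(4.4, 0) = 4.4, max(26.8, 0) = 26.8
Node u (S = 88): V_u = 1/1.07·[0.9250·0.0000 + 0.0750·4.4000] = 0.3084
Node d (S = 56): V_d = 1/1.07·[0.9250·4.4000 + 0.0750·26.8000] = 5.6822
Node 0 (S = 80): V_0 = 1/1.07·[0.9250·0.3084 + 0.0750·5.6822] = 0.6649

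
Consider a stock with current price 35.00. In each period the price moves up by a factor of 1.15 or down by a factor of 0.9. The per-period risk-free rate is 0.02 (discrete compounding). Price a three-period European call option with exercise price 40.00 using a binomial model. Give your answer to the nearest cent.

1.94

Risk-neutral probability p = (1 + 0.02 − 0.9)/(1.15 − 0.9) = 0.1200/0.2500 = 0.4800
Terminal stock prices: S_uuu = 53.23, S_uud = 41.66, S_udd = 32.6, S_ddd = 25.52
Terminal payoffs (S − K): max(13.23, 0) = 13.23, max(1.659, 0) = 1.659, max(-7.398, 0) = 0, max(-14.48, 0) = 0
Node uu (S = 46.29): V_uu = 1/1.02·[0.4800·13.2306 + 0.5200·1.6587] = 7.0718
Node ud (S = 36.23): V_ud = 1/1.02·[0.4800·1.6587 + 0.5200·0.0000] = 0.7806
Node dd (S = 28.35): V_dd = 1/1.02·[0.4800·0.0000 + 0.5200·0.0000] = 0.0000
Node u (S = 40.25): V_u = 1/1.02·[0.4800·7.0718 + 0.5200·0.7806] = 3.7259
Node d (S = 31.5): V_d = 1/1.02·[0.4800·0.7806 + 0.5200·0.0000] = 0.3673
Node 0 (S = 35): V_0 = 1/1.02·[0.4800·3.7259 + 0.5200·0.3673] = 1.9406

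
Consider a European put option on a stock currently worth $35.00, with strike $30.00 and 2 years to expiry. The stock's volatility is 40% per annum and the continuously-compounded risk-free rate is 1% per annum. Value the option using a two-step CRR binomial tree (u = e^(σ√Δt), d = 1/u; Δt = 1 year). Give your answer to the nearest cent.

CRR parameters: u = e^(σ√Δt) = e^(0.4·√1) = 1.4918, d = 1/u = 0.6703
Per-period rate: rΔt = 0.01·1 = 0.01, so R = e^0.01 = 1.0101
Risk-neutral probability p = (e^0.01 − 0.6703)/(1.4918 − 0.6703) = 0.3397/0.8215 = 0.4135
Terminal stock prices: S_uu = 77.89, S_ud = 35, S_dd = 15.73
Terminal payoffs (K − S): max(-47.89, 0) = 0, max(-5, 0) = 0, max(14.27, 0) = 14.27
Node u (S = 52.21): V_u = e^(−0.01)·[0.4135·0.0000 + 0.5865·0.0000] = 0.0000
Node d (S = 23.46): V_d = e^(−0.01)·[0.4135·0.0000 + 0.5865·14.2735] = 8.2875
Node 0 (S = 35): V_0 = e^(−0.01)·[0.4135·0.0000 + 0.5865·8.2875] = 4.8118

$4.81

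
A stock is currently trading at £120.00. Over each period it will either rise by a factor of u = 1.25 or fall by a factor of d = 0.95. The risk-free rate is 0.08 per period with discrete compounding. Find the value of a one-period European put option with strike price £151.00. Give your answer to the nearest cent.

Risk-neutral probability p = (1 + 0.08 − 0.95)/(1.25 − 0.95) = 0.1300/0.3000 = 0.4333
Terminal stock prices: S_u = 150, S_d = 114
Terminal payoffs (K − S): max(1, 0) = 1, max(37, 0) = 37
Node 0 (S = 120): V_0 = 1/1.08·[0.4333·1.0000 + 0.5667·37.0000] = 19.8148

£19.81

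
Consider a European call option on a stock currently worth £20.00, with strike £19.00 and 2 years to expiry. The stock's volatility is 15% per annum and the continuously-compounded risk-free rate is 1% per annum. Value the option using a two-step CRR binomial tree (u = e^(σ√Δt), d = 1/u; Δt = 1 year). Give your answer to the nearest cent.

£2.42

CRR parameters: u = e^(σ√Δt) = e^(0.15·√1) = 1.1618, d = 1/u = 0.8607
Per-period rate: rΔt = 0.01·1 = 0.01, so R = e^0.01 = 1.0101
Risk-neutral probability p = (e^0.01 − 0.8607)/(1.1618 − 0.8607) = 0.1493/0.3011 = 0.4959
Terminal stock prices: S_uu = 27, S_ud = 20, S_dd = 14.82
Terminal payoffs (S − K): max(7.997, 0) = 7.997, max(1, 0) = 1, max(-4.184, 0) = 0
Node u (S = 23.24): V_u = e^(−0.01)·[0.4959·7.9972 + 0.5041·1.0000] = 4.4257
Node d (S = 17.21): V_d = e^(−0.01)·[0.4959·1.0000 + 0.5041·0.0000] = 0.4910
Node 0 (S = 20): V_0 = e^(−0.01)·[0.4959·4.4257 + 0.5041·0.4910] = 2.4181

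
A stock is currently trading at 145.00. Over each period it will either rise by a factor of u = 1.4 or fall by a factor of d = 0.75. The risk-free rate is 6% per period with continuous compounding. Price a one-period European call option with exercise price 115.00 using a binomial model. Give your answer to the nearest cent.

Risk-neutral probability p = (e^0.06 − 0.75)/(1.4 − 0.75) = 0.3118/0.6500 = 0.4797
Terminal stock prices: S_u = 203, S_d = 108.8
Terminal payoffs (S − K): max(88, 0) = 88, max(-6.25, 0) = 0
Node 0 (S = 145): V_0 = e^(−0.06)·[0.4797·88.0000 + 0.5203·0.0000] = 39.7593

39.76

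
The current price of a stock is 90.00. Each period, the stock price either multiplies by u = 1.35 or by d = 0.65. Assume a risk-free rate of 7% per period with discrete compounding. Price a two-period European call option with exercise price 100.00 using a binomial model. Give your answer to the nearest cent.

Risk-neutral probability p = (1 + 0.07 − 0.65)/(1.35 − 0.65) = 0.4200/0.7000 = 0.6000
Terminal stock prices: S_uu = 164, S_ud = 78.98, S_dd = 38.03
Terminal payoffs (S − K): max(64.03, 0) = 64.03, max(-21.02, 0) = 0, max(-61.97, 0) = 0
Node u (S = 121.5): V_u = 1/1.07·[0.6000·64.0250 + 0.4000·0.0000] = 35.9019
Node d (S = 58.5): V_d = 1/1.07·[0.6000·0.0000 + 0.4000·0.0000] = 0.0000
Node 0 (S = 90): V_0 = 1/1.07·[0.6000·35.9019 + 0.4000·0.0000] = 20.1319

20.13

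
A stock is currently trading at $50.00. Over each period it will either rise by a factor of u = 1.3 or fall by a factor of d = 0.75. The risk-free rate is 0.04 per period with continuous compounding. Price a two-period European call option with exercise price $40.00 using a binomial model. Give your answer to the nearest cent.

$15.51

Risk-neutral probability p = (e^0.04 − 0.75)/(1.3 − 0.75) = 0.2908/0.5500 = 0.5287
Terminal stock prices: S_uu = 84.5, S_ud = 48.75, S_dd = 28.12
Terminal payoffs (S − K): max(44.5, 0) = 44.5, max(8.75, 0) = 8.75, max(-11.88, 0) = 0
Node u (S = 65): V_u = e^(−0.04)·[0.5287·44.5000 + 0.4713·8.7500] = 26.5684
Node d (S = 37.5): V_d = e^(−0.04)·[0.5287·8.7500 + 0.4713·0.0000] = 4.4451
Node 0 (S = 50): V_0 = e^(−0.04)·[0.5287·26.5684 + 0.4713·4.4451] = 15.5098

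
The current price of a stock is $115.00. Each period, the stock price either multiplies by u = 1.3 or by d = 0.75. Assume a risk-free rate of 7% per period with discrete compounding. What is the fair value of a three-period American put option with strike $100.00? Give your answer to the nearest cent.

Risk-neutral probability p = (1 + 0.07 − 0.75)/(1.3 − 0.75) = 0.3200/0.5500 = 0.5818
Terminal stock prices: S_uuu = 252.7, S_uud = 145.8, S_udd = 84.09, S_ddd = 48.52
Terminal payoffs (K − S): max(-152.7, 0) = 0, max(-45.76, 0) = 0, max(15.91, 0) = 15.91, max(51.48, 0) = 51.48
Node uu (S = 194.4): continuation = 1/1.07·[0.5818·0.0000 + 0.4182·0.0000] = 0.0000; exercise value = 0.0000 ≤ continuation, so V_uu = 0.0000
Node ud (S = 112.1): continuation = 1/1.07·[0.5818·0.0000 + 0.4182·15.9062] = 6.2165; exercise value = 0.0000 ≤ continuation, so V_ud = 6.2165
Node dd (S = 64.69): continuation = 1/1.07·[0.5818·15.9062 + 0.4182·51.4844] = 28.7704; exercise value = 35.3125 > continuation, so V_dd = 35.3125 (exercise)
Node u (S = 149.5): continuation = 1/1.07·[0.5818·0.0000 + 0.4182·6.2165] = 2.4296; exercise value = 0.0000 ≤ continuation, so V_u = 2.4296
Node d (S = 86.25): continuation = 1/1.07·[0.5818·6.2165 + 0.4182·35.3125] = 17.1813; exercise value = 13.7500 ≤ continuation, so V_d = 17.1813
Node 0 (S = 115): continuation = 1/1.07·[0.5818·2.4296 + 0.4182·17.1813] = 8.0359; exercise value = 0.0000 ≤ continuation, so V_0 = 8.0359

$8.04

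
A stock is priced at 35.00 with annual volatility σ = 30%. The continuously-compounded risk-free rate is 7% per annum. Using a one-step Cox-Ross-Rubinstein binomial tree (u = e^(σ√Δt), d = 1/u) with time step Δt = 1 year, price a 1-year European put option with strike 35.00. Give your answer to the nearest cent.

3.85

CRR parameters: u = e^(σ√Δt) = e^(0.3·√1) = 1.3499, d = 1/u = 0.7408
Per-period rate: rΔt = 0.07·1 = 0.07, so R = e^0.07 = 1.0725
Risk-neutral probability p = (e^0.07 − 0.7408)/(1.3499 − 0.7408) = 0.3317/0.6090 = 0.5446
Terminal stock prices: S_u = 47.25, S_d = 25.93
Terminal payoffs (K − S): max(-12.25, 0) = 0, max(9.071, 0) = 9.071
Node 0 (S = 35): V_0 = e^(−0.07)·[0.5446·0.0000 + 0.4554·9.0714] = 3.8517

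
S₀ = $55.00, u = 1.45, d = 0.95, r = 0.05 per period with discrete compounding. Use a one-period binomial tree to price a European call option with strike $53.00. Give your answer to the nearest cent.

Risk-neutral probability p = (1 + 0.05 − 0.95)/(1.45 − 0.95) = 0.1000/0.5000 = 0.2000
Terminal stock prices: S_u = 79.75, S_d = 52.25
Terminal payoffs (S − K): max(26.75, 0) = 26.75, max(-0.75, 0) = 0
Node 0 (S = 55): V_0 = 1/1.05·[0.2000·26.7500 + 0.8000·0.0000] = 5.0952

$5.10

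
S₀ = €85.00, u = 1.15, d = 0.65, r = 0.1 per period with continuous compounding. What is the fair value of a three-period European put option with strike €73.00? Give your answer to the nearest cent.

Risk-neutral probability p = (e^0.1 − 0.65)/(1.15 − 0.65) = 0.4552/0.5000 = 0.9103
Terminal stock prices: S_uuu = 129.3, S_uud = 73.07, S_udd = 41.3, S_ddd = 23.34
Terminal payoffs (K − S): max(-56.27, 0) = 0, max(-0.06812, 0) = 0, max(31.7, 0) = 31.7, max(49.66, 0) = 49.66
Node uu (S = 112.4): V_uu = e^(−0.1)·[0.9103·0.0000 + 0.0897·0.0000] = 0.0000
Node ud (S = 63.54): V_ud = e^(−0.1)·[0.9103·0.0000 + 0.0897·31.7006] = 2.5717
Node dd (S = 35.91): V_dd = e^(−0.1)·[0.9103·31.7006 + 0.0897·49.6569] = 30.1406
Node u (S = 97.75): V_u = e^(−0.1)·[0.9103·0.0000 + 0.0897·2.5717] = 0.2086
Node d (S = 55.25): V_d = e^(−0.1)·[0.9103·2.5717 + 0.0897·30.1406] = 4.5636
Node 0 (S = 85): V_0 = e^(−0.1)·[0.9103·0.2086 + 0.0897·4.5636] = 0.5421

€0.54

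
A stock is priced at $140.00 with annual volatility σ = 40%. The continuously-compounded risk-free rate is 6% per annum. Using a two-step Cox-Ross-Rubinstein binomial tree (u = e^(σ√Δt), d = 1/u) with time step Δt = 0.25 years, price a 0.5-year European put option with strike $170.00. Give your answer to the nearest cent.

CRR parameters: u = e^(σ√Δt) = e^(0.4·√0.25) = 1.2214, d = 1/u = 0.8187
Per-period rate: rΔt = 0.06·0.25 = 0.015, so R = e^0.015 = 1.0151
Risk-neutral probability p = (e^0.015 − 0.8187)/(1.2214 − 0.8187) = 0.1964/0.4027 = 0.4877
Terminal stock prices: S_uu = 208.9, S_ud = 140, S_dd = 93.84
Terminal payoffs (K − S): max(-38.86, 0) = 0, max(30, 0) = 30, max(76.16, 0) = 76.16
Node u (S = 171): V_u = e^(−0.015)·[0.4877·0.0000 + 0.5123·30.0000] = 15.1402
Node d (S = 114.6): V_d = e^(−0.015)·[0.4877·30.0000 + 0.5123·76.1552] = 52.8467
Node 0 (S = 140): V_0 = e^(−0.015)·[0.4877·15.1402 + 0.5123·52.8467] = 33.9443

$33.94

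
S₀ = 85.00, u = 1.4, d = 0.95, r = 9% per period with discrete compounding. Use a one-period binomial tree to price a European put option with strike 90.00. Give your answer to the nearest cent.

Risk-neutral probability p = (1 + 0.09 − 0.95)/(1.4 − 0.95) = 0.1400/0.4500 = 0.3111
Terminal stock prices: S_u = 119, S_d = 80.75
Terminal payoffs (K − S): max(-29, 0) = 0, max(9.25, 0) = 9.25
Node 0 (S = 85): V_0 = 1/1.09·[0.3111·0.0000 + 0.6889·9.2500] = 5.8461

5.85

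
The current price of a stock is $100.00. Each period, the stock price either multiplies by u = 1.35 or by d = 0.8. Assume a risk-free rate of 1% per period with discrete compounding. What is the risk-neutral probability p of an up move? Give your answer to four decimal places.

Risk-neutral probability p = (1 + 0.01 − 0.8)/(1.35 − 0.8) = 0.2100/0.5500 = 0.3818

p = 0.3818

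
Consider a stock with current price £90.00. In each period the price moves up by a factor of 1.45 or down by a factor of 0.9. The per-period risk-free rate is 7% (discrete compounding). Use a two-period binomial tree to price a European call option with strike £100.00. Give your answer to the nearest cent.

Risk-neutral probability p = (1 + 0.07 − 0.9)/(1.45 − 0.9) = 0.1700/0.5500 = 0.3091
Terminal stock prices: S_uu = 189.2, S_ud = 117.5, S_dd = 72.9
Terminal payoffs (S − K): max(89.22, 0) = 89.22, max(17.45, 0) = 17.45, max(-27.1, 0) = 0
Node u (S = 130.5): V_u = 1/1.07·[0.3091·89.2250 + 0.6909·17.4500] = 37.0421
Node d (S = 81): V_d = 1/1.07·[0.3091·17.4500 + 0.6909·0.0000] = 5.0408
Node 0 (S = 90): V_0 = 1/1.07·[0.3091·37.0421 + 0.6909·5.0408] = 13.9552

£13.96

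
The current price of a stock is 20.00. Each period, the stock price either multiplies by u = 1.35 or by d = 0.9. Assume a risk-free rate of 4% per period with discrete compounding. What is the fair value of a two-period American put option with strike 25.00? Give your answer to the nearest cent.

Risk-neutral probability p = (1 + 0.04 − 0.9)/(1.35 − 0.9) = 0.1400/0.4500 = 0.3111
Terminal stock prices: S_uu = 36.45, S_ud = 24.3, S_dd = 16.2
Terminal payoffs (K − S): max(-11.45, 0) = 0, max(0.7, 0) = 0.7, max(8.8, 0) = 8.8
Node u (S = 27): continuation = 1/1.04·[0.3111·0.0000 + 0.6889·0.7000] = 0.4637; exercise value = 0.0000 ≤ continuation, so V_u = 0.4637
Node d (S = 18): continuation = 1/1.04·[0.3111·0.7000 + 0.6889·8.8000] = 6.0385; exercise value = 7.0000 > continuation, so V_d = 7.0000 (exercise)
Node 0 (S = 20): continuation = 1/1.04·[0.3111·0.4637 + 0.6889·7.0000] = 4.7755; exercise value = 5.0000 > continuation, so V_0 = 5.0000 (exercise)

5.00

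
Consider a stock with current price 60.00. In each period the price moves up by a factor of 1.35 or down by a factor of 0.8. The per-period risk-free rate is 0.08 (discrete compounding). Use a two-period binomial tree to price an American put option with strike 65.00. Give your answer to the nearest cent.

Risk-neutral probability p = (1 + 0.08 − 0.8)/(1.35 − 0.8) = 0.2800/0.5500 = 0.5091
Terminal stock prices: S_uu = 109.4, S_ud = 64.8, S_dd = 38.4
Terminal payoffs (K − S): max(-44.35, 0) = 0, max(0.2, 0) = 0.2, max(26.6, 0) = 26.6
Node u (S = 81): continuation = 1/1.08·[0.5091·0.0000 + 0.4909·0.2000] = 0.0909; exercise value = 0.0000 ≤ continuation, so V_u = 0.0909
Node d (S = 48): continuation = 1/1.08·[0.5091·0.2000 + 0.4909·26.6000] = 12.1852; exercise value = 17.0000 > continuation, so V_d = 17.0000 (exercise)
Node 0 (S = 60): continuation = 1/1.08·[0.5091·0.0909 + 0.4909·17.0000] = 7.7701; exercise value = 5.0000 ≤ continuation, so V_0 = 7.7701

7.77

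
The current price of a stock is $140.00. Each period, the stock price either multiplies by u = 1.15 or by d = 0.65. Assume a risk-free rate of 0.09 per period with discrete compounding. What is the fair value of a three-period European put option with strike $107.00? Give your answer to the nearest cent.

Risk-neutral probability p = (1 + 0.09 − 0.65)/(1.15 − 0.65) = 0.4400/0.5000 = 0.8800
Terminal stock prices: S_uuu = 212.9, S_uud = 120.3, S_udd = 68.02, S_ddd = 38.45
Terminal payoffs (K − S): max(-105.9, 0) = 0, max(-13.35, 0) = 0, max(38.98, 0) = 38.98, max(68.55, 0) = 68.55
Node uu (S = 185.1): V_uu = 1/1.09·[0.8800·0.0000 + 0.1200·0.0000] = 0.0000
Node ud (S = 104.7): V_ud = 1/1.09·[0.8800·0.0000 + 0.1200·38.9775] = 4.2911
Node dd (S = 59.15): V_dd = 1/1.09·[0.8800·38.9775 + 0.1200·68.5525] = 39.0151
Node u (S = 161): V_u = 1/1.09·[0.8800·0.0000 + 0.1200·4.2911] = 0.4724
Node d (S = 91): V_d = 1/1.09·[0.8800·4.2911 + 0.1200·39.0151] = 7.7596
Node 0 (S = 140): V_0 = 1/1.09·[0.8800·0.4724 + 0.1200·7.7596] = 1.2357

$1.24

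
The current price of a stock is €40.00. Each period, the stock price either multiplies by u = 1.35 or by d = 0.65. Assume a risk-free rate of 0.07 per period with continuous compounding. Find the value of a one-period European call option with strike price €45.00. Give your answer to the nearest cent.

Risk-neutral probability p = (e^0.07 − 0.65)/(1.35 − 0.65) = 0.4225/0.7000 = 0.6036
Terminal stock prices: S_u = 54, S_d = 26
Terminal payoffs (S − K): max(9, 0) = 9, max(-19, 0) = 0
Node 0 (S = 40): V_0 = e^(−0.07)·[0.6036·9.0000 + 0.3964·0.0000] = 5.0650

€5.06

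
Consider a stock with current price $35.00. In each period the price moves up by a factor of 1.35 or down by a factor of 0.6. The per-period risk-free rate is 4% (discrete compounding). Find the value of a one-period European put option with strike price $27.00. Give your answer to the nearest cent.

Risk-neutral probability p = (1 + 0.04 − 0.6)/(1.35 − 0.6) = 0.4400/0.7500 = 0.5867
Terminal stock prices: S_u = 47.25, S_d = 21
Terminal payoffs (K − S): max(-20.25, 0) = 0, max(6, 0) = 6
Node 0 (S = 35): V_0 = 1/1.04·[0.5867·0.0000 + 0.4133·6.0000] = 2.3846

$2.38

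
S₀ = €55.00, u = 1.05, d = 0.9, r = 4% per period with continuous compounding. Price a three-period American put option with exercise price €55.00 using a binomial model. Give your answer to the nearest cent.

€0.50

Risk-neutral probability p = (e^0.04 − 0.9)/(1.05 − 0.9) = 0.1408/0.1500 = 0.9387
Terminal stock prices: S_uuu = 63.67, S_uud = 54.57, S_udd = 46.78, S_ddd = 40.1
Terminal payoffs (K − S): max(-8.669, 0) = 0, max(0.4262, 0) = 0.4262, max(8.222, 0) = 8.222, max(14.9, 0) = 14.9
Node uu (S = 60.64): continuation = e^(−0.04)·[0.9387·0.0000 + 0.0613·0.4262] = 0.0251; exercise value = 0.0000 ≤ continuation, so V_uu = 0.0251
Node ud (S = 51.98): continuation = e^(−0.04)·[0.9387·0.4262 + 0.0613·8.2225] = 0.8684; exercise value = 3.0250 > continuation, so V_ud = 3.0250 (exercise)
Node dd (S = 44.55): continuation = e^(−0.04)·[0.9387·8.2225 + 0.0613·14.9050] = 8.2934; exercise value = 10.4500 > continuation, so V_dd = 10.4500 (exercise)
Node u (S = 57.75): continuation = e^(−0.04)·[0.9387·0.0251 + 0.0613·3.0250] = 0.2007; exercise value = 0.0000 ≤ continuation, so V_u = 0.2007
Node d (S = 49.5): continuation = e^(−0.04)·[0.9387·3.0250 + 0.0613·10.4500] = 3.3434; exercise value = 5.5000 > continuation, so V_d = 5.5000 (exercise)
Node 0 (S = 55): continuation = e^(−0.04)·[0.9387·0.2007 + 0.0613·5.5000] = 0.5047; exercise value = 0.0000 ≤ continuation, so V_0 = 0.5047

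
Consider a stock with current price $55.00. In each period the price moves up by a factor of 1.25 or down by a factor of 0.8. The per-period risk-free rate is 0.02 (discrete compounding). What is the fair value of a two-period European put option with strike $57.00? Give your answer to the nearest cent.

$6.43

Risk-neutral probability p = (1 + 0.02 − 0.8)/(1.25 − 0.8) = 0.2200/0.4500 = 0.4889
Terminal stock prices: S_uu = 85.94, S_ud = 55, S_dd = 35.2
Terminal payoffs (K − S): max(-28.94, 0) = 0, max(2, 0) = 2, max(21.8, 0) = 21.8
Node u (S = 68.75): V_u = 1/1.02·[0.4889·0.0000 + 0.5111·2.0000] = 1.0022
Node d (S = 44): V_d = 1/1.02·[0.4889·2.0000 + 0.5111·21.8000] = 11.8824
Node 0 (S = 55): V_0 = 1/1.02·[0.4889·1.0022 + 0.5111·11.8824] = 6.4345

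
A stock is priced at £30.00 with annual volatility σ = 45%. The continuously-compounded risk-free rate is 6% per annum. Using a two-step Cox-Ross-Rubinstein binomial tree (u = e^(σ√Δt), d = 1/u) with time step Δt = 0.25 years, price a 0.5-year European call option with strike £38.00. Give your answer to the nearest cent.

£2.00

CRR parameters: u = e^(σ√Δt) = e^(0.45·√0.25) = 1.2523, d = 1/u = 0.7985
Per-period rate: rΔt = 0.06·0.25 = 0.015, so R = e^0.015 = 1.0151
Risk-neutral probability p = (e^0.015 − 0.7985)/(1.2523 − 0.7985) = 0.2166/0.4538 = 0.4773
Terminal stock prices: S_uu = 47.05, S_ud = 30, S_dd = 19.13
Terminal payoffs (S − K): max(9.049, 0) = 9.049, max(-8, 0) = 0, max(-18.87, 0) = 0
Node u (S = 37.57): V_u = e^(−0.015)·[0.4773·9.0494 + 0.5227·0.0000] = 4.2549
Node d (S = 23.96): V_d = e^(−0.015)·[0.4773·0.0000 + 0.5227·0.0000] = 0.0000
Node 0 (S = 30): V_0 = e^(−0.015)·[0.4773·4.2549 + 0.5227·0.0000] = 2.0006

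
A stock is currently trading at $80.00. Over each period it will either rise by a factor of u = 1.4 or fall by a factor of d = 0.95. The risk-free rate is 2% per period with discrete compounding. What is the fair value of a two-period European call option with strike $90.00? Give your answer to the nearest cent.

Risk-neutral probability p = (1 + 0.02 − 0.95)/(1.4 − 0.95) = 0.0700/0.4500 = 0.1556
Terminal stock prices: S_uu = 156.8, S_ud = 106.4, S_dd = 72.2
Terminal payoffs (S − K): max(66.8, 0) = 66.8, max(16.4, 0) = 16.4, max(-17.8, 0) = 0
Node u (S = 112): V_u = 1/1.02·[0.1556·66.8000 + 0.8444·16.4000] = 23.7647
Node d (S = 76): V_d = 1/1.02·[0.1556·16.4000 + 0.8444·0.0000] = 2.5011
Node 0 (S = 80): V_0 = 1/1.02·[0.1556·23.7647 + 0.8444·2.5011] = 5.6949

$5.69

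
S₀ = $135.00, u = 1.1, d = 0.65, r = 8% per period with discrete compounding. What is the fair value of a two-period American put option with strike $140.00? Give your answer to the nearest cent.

Risk-neutral probability p = (1 + 0.08 − 0.65)/(1.1 − 0.65) = 0.4300/0.4500 = 0.9556
Terminal stock prices: S_uu = 163.4, S_ud = 96.53, S_dd = 57.04
Terminal payoffs (K − S): max(-23.35, 0) = 0, max(43.47, 0) = 43.47, max(82.96, 0) = 82.96
Node u (S = 148.5): continuation = 1/1.08·[0.9556·0.0000 + 0.0444·43.4750] = 1.7891; exercise value = 0.0000 ≤ continuation, so V_u = 1.7891
Node d (S = 87.75): continuation = 1/1.08·[0.9556·43.4750 + 0.0444·82.9625] = 41.8796; exercise value = 52.2500 > continuation, so V_d = 52.2500 (exercise)
Node 0 (S = 135): continuation = 1/1.08·[0.9556·1.7891 + 0.0444·52.2500] = 3.7331; exercise value = 5.0000 > continuation, so V_0 = 5.0000 (exercise)

$5.00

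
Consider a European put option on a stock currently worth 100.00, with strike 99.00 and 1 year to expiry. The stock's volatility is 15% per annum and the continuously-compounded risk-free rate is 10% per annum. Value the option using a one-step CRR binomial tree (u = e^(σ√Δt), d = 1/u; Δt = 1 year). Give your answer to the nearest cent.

CRR parameters: u = e^(σ√Δt) = e^(0.15·√1) = 1.1618, d = 1/u = 0.8607
Per-period rate: rΔt = 0.1·1 = 0.1, so R = e^0.1 = 1.1052
Risk-neutral probability p = (e^0.1 − 0.8607)/(1.1618 − 0.8607) = 0.2445/0.3011 = 0.8118
Terminal stock prices: S_u = 116.2, S_d = 86.07
Terminal payoffs (K − S): max(-17.18, 0) = 0, max(12.93, 0) = 12.93
Node 0 (S = 100): V_0 = e^(−0.1)·[0.8118·0.0000 + 0.1882·12.9292] = 2.2014

2.20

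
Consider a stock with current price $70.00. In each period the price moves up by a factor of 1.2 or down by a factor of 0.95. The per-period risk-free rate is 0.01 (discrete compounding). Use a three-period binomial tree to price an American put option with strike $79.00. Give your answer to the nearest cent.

Risk-neutral probability p = (1 + 0.01 − 0.95)/(1.2 − 0.95) = 0.0600/0.2500 = 0.2400
Terminal stock prices: S_uuu = 121, S_uud = 95.76, S_udd = 75.81, S_ddd = 60.02
Terminal payoffs (K − S): max(-41.96, 0) = 0, max(-16.76, 0) = 0, max(3.19, 0) = 3.19, max(18.98, 0) = 18.98
Node uu (S = 100.8): continuation = 1/1.01·[0.2400·0.0000 + 0.7600·0.0000] = 0.0000; exercise value = 0.0000 ≤ continuation, so V_uu = 0.0000
Node ud (S = 79.8): continuation = 1/1.01·[0.2400·0.0000 + 0.7600·3.1900] = 2.4004; exercise value = 0.0000 ≤ continuation, so V_ud = 2.4004
Node dd (S = 63.17): continuation = 1/1.01·[0.2400·3.1900 + 0.7600·18.9838] = 15.0428; exercise value = 15.8250 > continuation, so V_dd = 15.8250 (exercise)
Node u (S = 84): continuation = 1/1.01·[0.2400·0.0000 + 0.7600·2.4004] = 1.8062; exercise value = 0.0000 ≤ continuation, so V_u = 1.8062
Node d (S = 66.5): continuation = 1/1.01·[0.2400·2.4004 + 0.7600·15.8250] = 12.4783; exercise value = 12.5000 > continuation, so V_d = 12.5000 (exercise)
Node 0 (S = 70): continuation = 1/1.01·[0.2400·1.8062 + 0.7600·12.5000] = 9.8351; exercise value = 9.0000 ≤ continuation, so V_0 = 9.8351

$9.84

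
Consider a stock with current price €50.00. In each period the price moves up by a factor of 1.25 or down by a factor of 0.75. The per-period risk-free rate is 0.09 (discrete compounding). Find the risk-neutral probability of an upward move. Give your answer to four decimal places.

p = 0.6800

Risk-neutral probability p = (1 + 0.09 − 0.75)/(1.25 − 0.75) = 0.3400/0.5000 = 0.6800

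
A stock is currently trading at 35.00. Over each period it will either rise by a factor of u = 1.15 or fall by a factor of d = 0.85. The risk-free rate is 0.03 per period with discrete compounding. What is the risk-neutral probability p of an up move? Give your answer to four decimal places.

p = 0.6000

Risk-neutral probability p = (1 + 0.03 − 0.85)/(1.15 − 0.85) = 0.1800/0.3000 = 0.6000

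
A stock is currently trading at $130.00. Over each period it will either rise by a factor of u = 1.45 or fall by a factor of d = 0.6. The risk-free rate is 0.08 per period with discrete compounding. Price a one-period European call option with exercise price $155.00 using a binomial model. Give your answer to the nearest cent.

Risk-neutral probability p = (1 + 0.08 − 0.6)/(1.45 − 0.6) = 0.4800/0.8500 = 0.5647
Terminal stock prices: S_u = 188.5, S_d = 78
Terminal payoffs (S − K): max(33.5, 0) = 33.5, max(-77, 0) = 0
Node 0 (S = 130): V_0 = 1/1.08·[0.5647·33.5000 + 0.4353·0.0000] = 17.5163

$17.52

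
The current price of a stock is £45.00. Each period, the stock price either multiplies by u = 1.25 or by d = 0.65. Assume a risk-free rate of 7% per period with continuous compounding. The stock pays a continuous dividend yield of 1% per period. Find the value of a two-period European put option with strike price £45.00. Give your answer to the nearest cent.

£5.38

Per-period risk-free factor R = e^0.07 = 1.0725; dividend-adjusted growth = e^(0.07−0.01) = 1.0618.
Risk-neutral probability p = (1.0618 − 0.65)/(1.25 − 0.65) = 0.4118/0.6000 = 0.6864
Terminal stock prices: S_uu = 70.31, S_ud = 36.56, S_dd = 19.01
Terminal payoffs (K − S): max(-25.31, 0) = 0, max(8.438, 0) = 8.438, max(25.99, 0) = 25.99
Node u (S = 56.25): V_u = e^(−0.07)·[0.6864·0.0000 + 0.3136·8.4375] = 2.4672
Node d (S = 29.25): V_d = e^(−0.07)·[0.6864·8.4375 + 0.3136·25.9875] = 12.9988
Node 0 (S = 45): V_0 = e^(−0.07)·[0.6864·2.4672 + 0.3136·12.9988] = 5.3798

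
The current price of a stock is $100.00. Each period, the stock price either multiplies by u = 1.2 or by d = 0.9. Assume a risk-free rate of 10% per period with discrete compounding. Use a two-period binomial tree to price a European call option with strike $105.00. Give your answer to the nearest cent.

$15.43

Risk-neutral probability p = (1 + 0.1 − 0.9)/(1.2 − 0.9) = 0.2000/0.3000 = 0.6667
Terminal stock prices: S_uu = 144, S_ud = 108, S_dd = 81
Terminal payoffs (S − K): max(39, 0) = 39, max(3, 0) = 3, max(-24, 0) = 0
Node u (S = 120): V_u = 1/1.1·[0.6667·39.0000 + 0.3333·3.0000] = 24.5455
Node d (S = 90): V_d = 1/1.1·[0.6667·3.0000 + 0.3333·0.0000] = 1.8182
Node 0 (S = 100): V_0 = 1/1.1·[0.6667·24.5455 + 0.3333·1.8182] = 15.4270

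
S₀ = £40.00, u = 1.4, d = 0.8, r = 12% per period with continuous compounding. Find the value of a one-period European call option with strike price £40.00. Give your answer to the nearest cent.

£7.75

Risk-neutral probability p = (e^0.12 − 0.8)/(1.4 − 0.8) = 0.3275/0.6000 = 0.5458
Terminal stock prices: S_u = 56, S_d = 32
Terminal payoffs (S − K): max(16, 0) = 16, max(-8, 0) = 0
Node 0 (S = 40): V_0 = e^(−0.12)·[0.5458·16.0000 + 0.4542·0.0000] = 7.7457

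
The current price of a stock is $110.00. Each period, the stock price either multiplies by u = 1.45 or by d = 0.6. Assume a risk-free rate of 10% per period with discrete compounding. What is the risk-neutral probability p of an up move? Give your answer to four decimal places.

p = 0.5882

Risk-neutral probability p = (1 + 0.1 − 0.6)/(1.45 − 0.6) = 0.5000/0.8500 = 0.5882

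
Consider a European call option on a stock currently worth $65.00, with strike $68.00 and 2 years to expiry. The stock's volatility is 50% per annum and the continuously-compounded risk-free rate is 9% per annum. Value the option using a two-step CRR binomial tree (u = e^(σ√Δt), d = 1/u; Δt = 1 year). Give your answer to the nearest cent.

CRR parameters: u = e^(σ√Δt) = e^(0.5·√1) = 1.6487, d = 1/u = 0.6065
Per-period rate: rΔt = 0.09·1 = 0.09, so R = e^0.09 = 1.0942
Risk-neutral probability p = (e^0.09 − 0.6065)/(1.6487 − 0.6065) = 0.4876/1.0422 = 0.4679
Terminal stock prices: S_uu = 176.7, S_ud = 65, S_dd = 23.91
Terminal payoffs (S − K): max(108.7, 0) = 108.7, max(-3, 0) = 0, max(-44.09, 0) = 0
Node u (S = 107.2): V_u = e^(−0.09)·[0.4679·108.6883 + 0.5321·0.0000] = 46.4785
Node d (S = 39.42): V_d = e^(−0.09)·[0.4679·0.0000 + 0.5321·0.0000] = 0.0000
Node 0 (S = 65): V_0 = e^(−0.09)·[0.4679·46.4785 + 0.5321·0.0000] = 19.8756

$19.88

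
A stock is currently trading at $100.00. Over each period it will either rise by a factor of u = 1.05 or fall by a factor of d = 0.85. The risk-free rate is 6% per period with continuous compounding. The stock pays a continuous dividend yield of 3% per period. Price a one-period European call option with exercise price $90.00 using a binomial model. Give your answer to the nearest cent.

Per-period risk-free factor R = e^0.06 = 1.0618; dividend-adjusted growth = e^(0.06−0.03) = 1.0305.
Risk-neutral probability p = (1.0305 − 0.85)/(1.05 − 0.85) = 0.1805/0.2000 = 0.9023
Terminal stock prices: S_u = 105, S_d = 85
Terminal payoffs (S − K): max(15, 0) = 15, max(-5, 0) = 0
Node 0 (S = 100): V_0 = e^(−0.06)·[0.9023·15.0000 + 0.0977·0.0000] = 12.7459

$12.75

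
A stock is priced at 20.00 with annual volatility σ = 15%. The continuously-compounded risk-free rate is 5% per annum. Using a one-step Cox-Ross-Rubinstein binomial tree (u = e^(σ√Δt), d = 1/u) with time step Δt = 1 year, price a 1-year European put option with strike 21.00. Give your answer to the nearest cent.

1.32

CRR parameters: u = e^(σ√Δt) = e^(0.15·√1) = 1.1618, d = 1/u = 0.8607
Per-period rate: rΔt = 0.05·1 = 0.05, so R = e^0.05 = 1.0513
Risk-neutral probability p = (e^0.05 − 0.8607)/(1.1618 − 0.8607) = 0.1906/0.3011 = 0.6328
Terminal stock prices: S_u = 23.24, S_d = 17.21
Terminal payoffs (K − S): max(-2.237, 0) = 0, max(3.786, 0) = 3.786
Node 0 (S = 20): V_0 = e^(−0.05)·[0.6328·0.0000 + 0.3672·3.7858] = 1.3222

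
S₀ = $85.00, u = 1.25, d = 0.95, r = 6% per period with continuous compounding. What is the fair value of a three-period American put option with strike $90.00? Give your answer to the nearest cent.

Risk-neutral probability p = (e^0.06 − 0.95)/(1.25 − 0.95) = 0.1118/0.3000 = 0.3728
Terminal stock prices: S_uuu = 166, S_uud = 126.2, S_udd = 95.89, S_ddd = 72.88
Terminal payoffs (K − S): max(-76.02, 0) = 0, max(-36.17, 0) = 0, max(-5.891, 0) = 0, max(17.12, 0) = 17.12
Node uu (S = 132.8): continuation = e^(−0.06)·[0.3728·0.0000 + 0.6272·0.0000] = 0.0000; exercise value = 0.0000 ≤ continuation, so V_uu = 0.0000
Node ud (S = 100.9): continuation = e^(−0.06)·[0.3728·0.0000 + 0.6272·0.0000] = 0.0000; exercise value = 0.0000 ≤ continuation, so V_ud = 0.0000
Node dd (S = 76.71): continuation = e^(−0.06)·[0.3728·0.0000 + 0.6272·17.1231] = 10.1144; exercise value = 13.2875 > continuation, so V_dd = 13.2875 (exercise)
Node u (S = 106.2): continuation = e^(−0.06)·[0.3728·0.0000 + 0.6272·0.0000] = 0.0000; exercise value = 0.0000 ≤ continuation, so V_u = 0.0000
Node d (S = 80.75): continuation = e^(−0.06)·[0.3728·0.0000 + 0.6272·13.2875] = 7.8487; exercise value = 9.2500 > continuation, so V_d = 9.2500 (exercise)
Node 0 (S = 85): continuation = e^(−0.06)·[0.3728·0.0000 + 0.6272·9.2500] = 5.4638; exercise value = 5.0000 ≤ continuation, so V_0 = 5.4638

$5.46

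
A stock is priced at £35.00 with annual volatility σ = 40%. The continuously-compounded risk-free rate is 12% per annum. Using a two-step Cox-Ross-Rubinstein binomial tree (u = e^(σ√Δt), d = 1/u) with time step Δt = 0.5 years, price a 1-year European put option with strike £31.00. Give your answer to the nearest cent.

£2.11

CRR parameters: u = e^(σ√Δt) = e^(0.4·√0.5) = 1.3269, d = 1/u = 0.7536
Per-period rate: rΔt = 0.12·0.5 = 0.06, so R = e^0.06 = 1.0618
Risk-neutral probability p = (e^0.06 − 0.7536)/(1.3269 − 0.7536) = 0.3082/0.5733 = 0.5376
Terminal stock prices: S_uu = 61.62, S_ud = 35, S_dd = 19.88
Terminal payoffs (K − S): max(-30.62, 0) = 0, max(-4, 0) = 0, max(11.12, 0) = 11.12
Node u (S = 46.44): V_u = e^(−0.06)·[0.5376·0.0000 + 0.4624·0.0000] = 0.0000
Node d (S = 26.38): V_d = e^(−0.06)·[0.5376·0.0000 + 0.4624·11.1210] = 4.8426
Node 0 (S = 35): V_0 = e^(−0.06)·[0.5376·0.0000 + 0.4624·4.8426] = 2.1087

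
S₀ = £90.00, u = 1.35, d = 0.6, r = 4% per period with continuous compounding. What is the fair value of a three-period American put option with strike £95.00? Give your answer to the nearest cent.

Risk-neutral probability p = (e^0.04 − 0.6)/(1.35 − 0.6) = 0.4408/0.7500 = 0.5877
Terminal stock prices: S_uuu = 221.4, S_uud = 98.42, S_udd = 43.74, S_ddd = 19.44
Terminal payoffs (K − S): max(-126.4, 0) = 0, max(-3.415, 0) = 0, max(51.26, 0) = 51.26, max(75.56, 0) = 75.56
Node uu (S = 164): continuation = e^(−0.04)·[0.5877·0.0000 + 0.4123·0.0000] = 0.0000; exercise value = 0.0000 ≤ continuation, so V_uu = 0.0000
Node ud (S = 72.9): continuation = e^(−0.04)·[0.5877·0.0000 + 0.4123·51.2600] = 20.3035; exercise value = 22.1000 > continuation, so V_ud = 22.1000 (exercise)
Node dd (S = 32.4): continuation = e^(−0.04)·[0.5877·51.2600 + 0.4123·75.5600] = 58.8750; exercise value = 62.6000 > continuation, so V_dd = 62.6000 (exercise)
Node u (S = 121.5): continuation = e^(−0.04)·[0.5877·0.0000 + 0.4123·22.1000] = 8.7535; exercise value = 0.0000 ≤ continuation, so V_u = 8.7535
Node d (S = 54): continuation = e^(−0.04)·[0.5877·22.1000 + 0.4123·62.6000] = 37.2750; exercise value = 41.0000 > continuation, so V_d = 41.0000 (exercise)
Node 0 (S = 90): continuation = e^(−0.04)·[0.5877·8.7535 + 0.4123·41.0000] = 21.1827; exercise value = 5.0000 ≤ continuation, so V_0 = 21.1827

£21.18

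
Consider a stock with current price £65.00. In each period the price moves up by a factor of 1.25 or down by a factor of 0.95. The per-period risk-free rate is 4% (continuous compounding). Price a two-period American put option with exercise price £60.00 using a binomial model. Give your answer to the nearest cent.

£0.60

Risk-neutral probability p = (e^0.04 − 0.95)/(1.25 − 0.95) = 0.0908/0.3000 = 0.3027
Terminal stock prices: S_uu = 101.6, S_ud = 77.19, S_dd = 58.66
Terminal payoffs (K − S): max(-41.56, 0) = 0, max(-17.19, 0) = 0, max(1.337, 0) = 1.337
Node u (S = 81.25): continuation = e^(−0.04)·[0.3027·0.0000 + 0.6973·0.0000] = 0.0000; exercise value = 0.0000 ≤ continuation, so V_u = 0.0000
Node d (S = 61.75): continuation = e^(−0.04)·[0.3027·0.0000 + 0.6973·1.3375] = 0.8961; exercise value = 0.0000 ≤ continuation, so V_d = 0.8961
Node 0 (S = 65): continuation = e^(−0.04)·[0.3027·0.0000 + 0.6973·0.8961] = 0.6003; exercise value = 0.0000 ≤ continuation, so V_0 = 0.6003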